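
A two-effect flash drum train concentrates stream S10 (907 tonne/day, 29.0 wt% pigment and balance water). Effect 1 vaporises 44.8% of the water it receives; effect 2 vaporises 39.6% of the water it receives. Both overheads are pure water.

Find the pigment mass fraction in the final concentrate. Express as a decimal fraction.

0.5506

water in feed = 907×0.710 = 643.97 tonne/day.
After stage 1: water left = (1−0.448)×643.97 = 355.47; stream total = 618.5 tonne/day.
After stage 2: water left = (1−0.396)×355.47 = 214.7; final concentrate = 477.73 tonne/day.
pigment fraction = 263.03/477.73 = 0.5506.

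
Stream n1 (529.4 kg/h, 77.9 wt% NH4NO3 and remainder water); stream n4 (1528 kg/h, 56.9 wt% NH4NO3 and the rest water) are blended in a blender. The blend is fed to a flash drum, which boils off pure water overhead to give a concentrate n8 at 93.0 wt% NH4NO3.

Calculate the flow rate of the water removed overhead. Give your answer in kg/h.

679.1 kg/h

NH4NO3 entering = 529.4×0.779 + 1528×0.569 = 1281.8 kg/h.
All NH4NO3 reports to n8, so n8 = 1281.8/0.930 = 1378.3 kg/h.
Total feed = 2057.4 kg/h; overhead = 2057.4 − 1378.3 = 679.08 kg/h.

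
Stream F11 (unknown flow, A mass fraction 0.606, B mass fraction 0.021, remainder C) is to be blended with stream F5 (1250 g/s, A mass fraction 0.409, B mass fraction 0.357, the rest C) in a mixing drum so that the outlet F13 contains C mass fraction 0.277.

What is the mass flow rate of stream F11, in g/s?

Let F11 be the unknown flow. Total out = 1250 + F11.
C balance: 292.5 + 0.373·F11 = 0.277·(1250 + F11)
(0.373 − 0.277)·F11 = 0.277×1250 − 292.5 = 53.75
F11 = 53.75 / 0.096 = 559.9 g/s

559.9 g/s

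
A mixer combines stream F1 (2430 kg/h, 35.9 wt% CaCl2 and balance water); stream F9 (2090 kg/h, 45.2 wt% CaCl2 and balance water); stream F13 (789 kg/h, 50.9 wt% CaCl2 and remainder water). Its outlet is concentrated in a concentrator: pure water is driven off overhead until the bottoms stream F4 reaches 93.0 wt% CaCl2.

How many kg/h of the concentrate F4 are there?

2386 kg/h

CaCl2 entering = 2430×0.359 + 2090×0.452 + 789×0.509 = 2218.7 kg/h.
All CaCl2 reports to F4, so F4 = 2218.7/0.930 = 2385.6 kg/h.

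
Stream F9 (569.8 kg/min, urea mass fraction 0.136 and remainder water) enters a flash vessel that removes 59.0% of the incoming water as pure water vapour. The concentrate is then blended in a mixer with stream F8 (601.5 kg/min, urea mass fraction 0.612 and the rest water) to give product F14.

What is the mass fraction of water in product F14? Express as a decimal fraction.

0.494

Vapour removed = 0.590×0.864×569.8 = 290.46 kg/min; concentrate = 279.34 kg/min.
water reaching the mixer = 201.85 (from concentrate) + 601.5×0.388 = 435.23 kg/min.
Product flow = 279.34 + 601.5 = 880.84 kg/min; water fraction = 0.494.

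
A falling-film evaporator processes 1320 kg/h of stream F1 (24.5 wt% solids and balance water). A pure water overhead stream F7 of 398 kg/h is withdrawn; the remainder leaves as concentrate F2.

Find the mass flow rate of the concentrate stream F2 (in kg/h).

Concentrate = 1320 − 398 = 922 kg/h.

922 kg/h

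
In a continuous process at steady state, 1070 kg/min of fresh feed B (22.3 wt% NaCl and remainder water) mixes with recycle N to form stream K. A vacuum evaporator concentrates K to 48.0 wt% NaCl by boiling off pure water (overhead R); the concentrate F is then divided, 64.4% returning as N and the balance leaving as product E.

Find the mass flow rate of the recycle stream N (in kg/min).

899.3 kg/min

Overall NaCl balance (none leaves overhead): NaCl in fresh feed = NaCl in product, i.e. 1070×0.223 = (1−0.644)·F·0.480.
F = 238.61/(0.480×0.356) = 1396.4 kg/min.
Recycle N = 0.644×1396.4 = 899.26 kg/min.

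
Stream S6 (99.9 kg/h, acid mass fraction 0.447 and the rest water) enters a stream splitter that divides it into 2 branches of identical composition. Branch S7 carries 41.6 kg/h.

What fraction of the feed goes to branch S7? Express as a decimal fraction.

Fraction to S7 = 41.6/99.9 = 0.4164.

0.416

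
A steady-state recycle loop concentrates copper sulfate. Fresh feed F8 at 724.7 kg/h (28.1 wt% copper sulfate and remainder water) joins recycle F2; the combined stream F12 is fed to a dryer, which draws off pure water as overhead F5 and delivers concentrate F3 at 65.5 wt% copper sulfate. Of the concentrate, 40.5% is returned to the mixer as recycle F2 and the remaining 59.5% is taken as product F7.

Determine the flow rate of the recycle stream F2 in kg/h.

Overall copper sulfate balance (none leaves overhead): copper sulfate in fresh feed = copper sulfate in product, i.e. 724.7×0.281 = (1−0.405)·F3·0.655.
F3 = 203.64/(0.655×0.595) = 522.52 kg/h.
Recycle F2 = 0.405×522.52 = 211.62 kg/h.

211.6 kg/h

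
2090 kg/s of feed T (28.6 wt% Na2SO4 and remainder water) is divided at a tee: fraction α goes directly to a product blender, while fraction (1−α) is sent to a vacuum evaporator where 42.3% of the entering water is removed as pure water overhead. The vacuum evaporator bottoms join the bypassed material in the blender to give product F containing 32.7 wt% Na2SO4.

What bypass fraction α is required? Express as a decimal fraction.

All 2090×0.286 = 597.74 kg/s of Na2SO4 reaches F, so F = 597.74/0.327 = 1828 kg/s and vapour = 262.05 kg/s.
The evaporator receives (1−α)·2090 of feed at 0.714 water and removes 0.423 of that water:
0.423×0.714×(1−α)×2090 = 262.05
(1−α) = 262.05/631.23 = 0.4151;  α = 0.5849.

0.585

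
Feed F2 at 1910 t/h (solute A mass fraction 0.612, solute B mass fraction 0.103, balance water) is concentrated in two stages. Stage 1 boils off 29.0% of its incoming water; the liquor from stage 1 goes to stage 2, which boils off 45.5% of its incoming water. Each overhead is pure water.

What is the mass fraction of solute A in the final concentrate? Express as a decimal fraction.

water in feed = 1910×0.285 = 544.35 t/h.
After stage 1: water left = (1−0.290)×544.35 = 386.49; stream total = 1752.1 t/h.
After stage 2: water left = (1−0.455)×386.49 = 210.64; final concentrate = 1576.3 t/h.
solute A fraction = 1168.9/1576.3 = 0.742.

0.742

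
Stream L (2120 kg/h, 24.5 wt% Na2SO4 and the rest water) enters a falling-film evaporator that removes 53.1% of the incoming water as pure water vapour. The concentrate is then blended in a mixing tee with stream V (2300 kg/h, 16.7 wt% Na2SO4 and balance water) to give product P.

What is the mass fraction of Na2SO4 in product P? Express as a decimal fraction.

Vapour removed = 0.531×0.755×2120 = 849.92 kg/h; concentrate = 1270.1 kg/h.
Na2SO4 reaching the mixer = 519.4 (from concentrate) + 2300×0.167 = 903.5 kg/h.
Product flow = 1270.1 + 2300 = 3570.1 kg/h; Na2SO4 fraction = 0.253.

0.253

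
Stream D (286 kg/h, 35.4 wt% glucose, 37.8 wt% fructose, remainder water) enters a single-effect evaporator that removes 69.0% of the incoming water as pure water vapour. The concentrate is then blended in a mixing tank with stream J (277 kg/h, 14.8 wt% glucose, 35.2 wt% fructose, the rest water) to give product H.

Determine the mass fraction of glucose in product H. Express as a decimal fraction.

0.2788

Vapour removed = 0.690×0.268×286 = 52.887 kg/h; concentrate = 233.11 kg/h.
glucose reaching the mixer = 101.24 (from concentrate) + 277×0.148 = 142.24 kg/h.
Product flow = 233.11 + 277 = 510.11 kg/h; glucose fraction = 0.2788.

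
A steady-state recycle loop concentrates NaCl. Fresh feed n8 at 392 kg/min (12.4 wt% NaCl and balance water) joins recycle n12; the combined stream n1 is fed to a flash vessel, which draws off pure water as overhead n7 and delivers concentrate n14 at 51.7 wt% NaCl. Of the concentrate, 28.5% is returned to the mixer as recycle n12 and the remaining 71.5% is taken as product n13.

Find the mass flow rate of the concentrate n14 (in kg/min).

131.5 kg/min

Overall NaCl balance (none leaves overhead): NaCl in fresh feed = NaCl in product, i.e. 392×0.124 = (1−0.285)·n14·0.517.
n14 = 48.608/(0.517×0.715) = 131.5 kg/min.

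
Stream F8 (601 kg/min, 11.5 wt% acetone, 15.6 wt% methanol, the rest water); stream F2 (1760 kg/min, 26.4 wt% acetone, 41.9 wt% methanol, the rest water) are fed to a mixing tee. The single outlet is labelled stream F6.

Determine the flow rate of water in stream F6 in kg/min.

water out = water in = 601×0.729 + 1760×0.317 = 996.05 kg/min.

996 kg/min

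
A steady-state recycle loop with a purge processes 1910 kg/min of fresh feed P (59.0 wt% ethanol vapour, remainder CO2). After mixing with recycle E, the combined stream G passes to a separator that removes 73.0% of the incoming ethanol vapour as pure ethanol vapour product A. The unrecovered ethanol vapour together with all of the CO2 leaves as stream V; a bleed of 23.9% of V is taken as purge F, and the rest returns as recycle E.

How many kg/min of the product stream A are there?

1035 kg/min

ethanol vapour in G: m_A = 1910×0.590 + (1−0.239)·(1−0.730)·m_A, so m_A = 1126.9/0.7945 = 1418.3 kg/min.
Product A = 0.730×1418.3 = 1035.4 kg/min.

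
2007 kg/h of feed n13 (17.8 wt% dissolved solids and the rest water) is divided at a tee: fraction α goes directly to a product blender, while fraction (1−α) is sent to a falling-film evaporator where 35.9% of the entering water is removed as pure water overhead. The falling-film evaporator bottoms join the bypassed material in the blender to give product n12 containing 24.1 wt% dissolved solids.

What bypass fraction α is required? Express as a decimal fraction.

0.114

All 2007×0.178 = 357.25 kg/h of dissolved solids reaches n12, so n12 = 357.25/0.241 = 1482.3 kg/h and vapour = 524.65 kg/h.
The evaporator receives (1−α)·2007 of feed at 0.822 water and removes 0.359 of that water:
0.359×0.822×(1−α)×2007 = 524.65
(1−α) = 524.65/592.26 = 0.8858;  α = 0.1142.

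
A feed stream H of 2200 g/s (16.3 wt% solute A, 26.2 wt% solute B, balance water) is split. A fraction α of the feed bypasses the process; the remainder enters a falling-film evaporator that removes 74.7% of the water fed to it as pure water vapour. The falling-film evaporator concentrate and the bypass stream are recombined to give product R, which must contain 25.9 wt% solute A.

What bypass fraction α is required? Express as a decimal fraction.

All 2200×0.163 = 358.6 g/s of solute A reaches R, so R = 358.6/0.259 = 1384.6 g/s and vapour = 815.44 g/s.
The evaporator receives (1−α)·2200 of feed at 0.575 water and removes 0.747 of that water:
0.747×0.575×(1−α)×2200 = 815.44
(1−α) = 815.44/944.96 = 0.8629;  α = 0.1371.

0.137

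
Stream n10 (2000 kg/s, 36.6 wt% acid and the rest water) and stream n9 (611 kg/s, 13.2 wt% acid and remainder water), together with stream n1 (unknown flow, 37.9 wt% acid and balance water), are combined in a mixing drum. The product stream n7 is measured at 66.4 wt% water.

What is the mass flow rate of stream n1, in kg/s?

1503 kg/s

Let n1 be the unknown flow. Total out = 2611 + n1.
water balance: 1798.3 + 0.621·n1 = 0.664·(2611 + n1)
(0.621 − 0.664)·n1 = 0.664×2611 − 1798.3 = -64.644
n1 = -64.644 / -0.043 = 1503.3 kg/s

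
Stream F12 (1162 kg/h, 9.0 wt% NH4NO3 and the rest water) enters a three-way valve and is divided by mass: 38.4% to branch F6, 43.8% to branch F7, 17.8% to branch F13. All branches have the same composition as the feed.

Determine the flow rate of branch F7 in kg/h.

Branch F7 flow = 0.438×1162 = 508.96 kg/h.

509 kg/h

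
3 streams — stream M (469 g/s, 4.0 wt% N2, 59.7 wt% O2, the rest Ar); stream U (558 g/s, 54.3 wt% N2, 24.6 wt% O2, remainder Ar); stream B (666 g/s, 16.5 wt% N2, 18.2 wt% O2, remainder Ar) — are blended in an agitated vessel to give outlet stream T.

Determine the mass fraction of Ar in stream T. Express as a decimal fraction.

0.427

Total flow out = 469 + 558 + 666 = 1693 g/s.
Ar in = 469×0.363 + 558×0.211 + 666×0.653 = 722.88 g/s.
Ar mass fraction in T = 722.88/1693 = 0.427.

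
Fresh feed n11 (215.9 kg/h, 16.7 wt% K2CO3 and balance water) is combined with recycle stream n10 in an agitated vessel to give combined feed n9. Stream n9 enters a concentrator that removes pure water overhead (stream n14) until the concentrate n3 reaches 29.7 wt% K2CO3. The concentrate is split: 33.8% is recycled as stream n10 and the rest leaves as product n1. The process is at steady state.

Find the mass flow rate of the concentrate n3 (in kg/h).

Overall K2CO3 balance (none leaves overhead): K2CO3 in fresh feed = K2CO3 in product, i.e. 215.9×0.167 = (1−0.338)·n3·0.297.
n3 = 36.055/(0.297×0.662) = 183.38 kg/h.

183.4 kg/h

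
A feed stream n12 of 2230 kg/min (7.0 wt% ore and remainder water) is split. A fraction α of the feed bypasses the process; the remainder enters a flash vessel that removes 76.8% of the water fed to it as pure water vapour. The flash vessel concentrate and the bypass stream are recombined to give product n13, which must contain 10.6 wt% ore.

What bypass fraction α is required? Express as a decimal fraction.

All 2230×0.070 = 156.1 kg/min of ore reaches n13, so n13 = 156.1/0.106 = 1472.6 kg/min and vapour = 757.36 kg/min.
The evaporator receives (1−α)·2230 of feed at 0.930 water and removes 0.768 of that water:
0.768×0.930×(1−α)×2230 = 757.36
(1−α) = 757.36/1592.8 = 0.4755;  α = 0.5245.

0.524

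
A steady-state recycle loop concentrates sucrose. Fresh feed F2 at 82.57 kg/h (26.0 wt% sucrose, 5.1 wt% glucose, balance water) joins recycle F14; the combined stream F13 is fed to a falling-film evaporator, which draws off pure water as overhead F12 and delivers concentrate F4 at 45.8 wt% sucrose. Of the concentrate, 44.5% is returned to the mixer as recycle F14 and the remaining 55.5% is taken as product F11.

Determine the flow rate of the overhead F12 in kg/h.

35.7 kg/h

Overall sucrose balance (none leaves overhead): sucrose in fresh feed = sucrose in product, i.e. 82.57×0.260 = (1−0.445)·F4·0.458.
F4 = 21.468/(0.458×0.555) = 84.457 kg/h.
Recycle F14 = 0.445×84.457 = 37.583 kg/h.
Combined feed F13 = 82.57 + 37.583 = 120.15 kg/h.
Overhead F12 = F13 − F4 = 120.15 − 84.457 = 35.696 kg/h.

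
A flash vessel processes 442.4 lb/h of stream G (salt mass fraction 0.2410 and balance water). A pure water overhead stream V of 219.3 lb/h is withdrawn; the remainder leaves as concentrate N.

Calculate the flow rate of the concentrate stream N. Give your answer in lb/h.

Concentrate = 442.4 − 219.3 = 223.1 lb/h.

223.1 lb/h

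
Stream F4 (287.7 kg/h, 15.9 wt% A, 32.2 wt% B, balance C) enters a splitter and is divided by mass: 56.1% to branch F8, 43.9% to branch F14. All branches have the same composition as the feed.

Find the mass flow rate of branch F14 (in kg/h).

126.3 kg/h

Branch F14 flow = 0.439×287.7 = 126.3 kg/h.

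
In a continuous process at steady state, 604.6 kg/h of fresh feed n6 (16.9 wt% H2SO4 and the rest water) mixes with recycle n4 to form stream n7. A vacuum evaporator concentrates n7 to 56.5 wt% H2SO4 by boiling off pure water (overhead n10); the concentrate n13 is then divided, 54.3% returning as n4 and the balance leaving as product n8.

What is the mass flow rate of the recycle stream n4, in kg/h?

Overall H2SO4 balance (none leaves overhead): H2SO4 in fresh feed = H2SO4 in product, i.e. 604.6×0.169 = (1−0.543)·n13·0.565.
n13 = 102.18/(0.565×0.457) = 395.72 kg/h.
Recycle n4 = 0.543×395.72 = 214.88 kg/h.

214.9 kg/h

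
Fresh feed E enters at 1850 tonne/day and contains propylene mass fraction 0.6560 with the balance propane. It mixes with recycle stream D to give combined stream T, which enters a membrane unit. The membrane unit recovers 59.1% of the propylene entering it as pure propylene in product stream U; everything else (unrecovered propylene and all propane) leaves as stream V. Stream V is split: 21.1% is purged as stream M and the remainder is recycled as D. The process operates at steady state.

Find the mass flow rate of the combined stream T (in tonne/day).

propane enters only via E and leaves only via the purge: 1850×0.344 = 0.211×(propane in V), and the membrane unit passes all propane, so propane in T = propane in V = 3016.1 tonne/day.
propylene in T: m_A = 1850×0.656 + (1−0.211)·(1−0.591)·m_A, so m_A = 1213.6/0.6773 = 1791.8 tonne/day.
T = 1791.8 + 3016.1 = 4807.9 tonne/day.

4808 tonne/day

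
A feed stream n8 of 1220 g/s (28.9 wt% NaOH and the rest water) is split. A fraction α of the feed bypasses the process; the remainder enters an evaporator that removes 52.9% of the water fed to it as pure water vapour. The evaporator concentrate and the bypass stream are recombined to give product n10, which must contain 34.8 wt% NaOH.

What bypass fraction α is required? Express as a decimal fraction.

All 1220×0.289 = 352.58 g/s of NaOH reaches n10, so n10 = 352.58/0.348 = 1013.2 g/s and vapour = 206.84 g/s.
The evaporator receives (1−α)·1220 of feed at 0.711 water and removes 0.529 of that water:
0.529×0.711×(1−α)×1220 = 206.84
(1−α) = 206.84/458.87 = 0.4508;  α = 0.5492.

0.549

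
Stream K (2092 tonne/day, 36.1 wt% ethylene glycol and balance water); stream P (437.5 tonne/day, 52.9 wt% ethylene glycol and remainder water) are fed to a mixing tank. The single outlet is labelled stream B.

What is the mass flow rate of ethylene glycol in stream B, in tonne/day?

986.6 tonne/day

ethylene glycol out = ethylene glycol in = 2092×0.361 + 437.5×0.529 = 986.65 tonne/day.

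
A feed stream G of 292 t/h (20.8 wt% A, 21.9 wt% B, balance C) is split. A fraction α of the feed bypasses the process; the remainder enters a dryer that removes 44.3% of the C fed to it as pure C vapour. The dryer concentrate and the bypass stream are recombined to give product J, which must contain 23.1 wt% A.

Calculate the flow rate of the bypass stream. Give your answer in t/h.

All 292×0.208 = 60.736 t/h of A reaches J, so J = 60.736/0.231 = 262.93 t/h and vapour = 29.074 t/h.
The evaporator receives (1−α)·292 of feed at 0.573 C and removes 0.443 of that C:
0.443×0.573×(1−α)×292 = 29.074
(1−α) = 29.074/74.121 = 0.3922;  α = 0.6078.
Bypass flow = 0.6078×292 = 177.46 t/h.

177.5 t/h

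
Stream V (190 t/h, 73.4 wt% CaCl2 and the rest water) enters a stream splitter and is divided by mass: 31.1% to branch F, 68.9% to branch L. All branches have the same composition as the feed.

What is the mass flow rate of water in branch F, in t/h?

Branch F total = 0.311×190 = 59.09 t/h.
water in F = 0.266×59.09 = 15.718 t/h.

15.72 t/h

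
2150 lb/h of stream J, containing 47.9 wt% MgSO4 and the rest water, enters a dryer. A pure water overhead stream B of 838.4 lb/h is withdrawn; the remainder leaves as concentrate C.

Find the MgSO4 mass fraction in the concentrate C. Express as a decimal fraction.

0.785

MgSO4 is not removed: 2150×0.479 = 1029.8 lb/h of MgSO4 enters C.
Concentrate = 2150 − 838.4 = 1311.6 lb/h.
Mass fraction = 1029.8/1311.6 = 0.785.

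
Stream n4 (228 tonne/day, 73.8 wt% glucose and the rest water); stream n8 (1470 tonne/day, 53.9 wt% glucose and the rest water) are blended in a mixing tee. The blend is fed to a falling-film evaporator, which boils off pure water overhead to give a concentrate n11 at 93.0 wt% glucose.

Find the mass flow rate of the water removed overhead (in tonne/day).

665.1 tonne/day

glucose entering = 228×0.738 + 1470×0.539 = 960.59 tonne/day.
All glucose reports to n11, so n11 = 960.59/0.930 = 1032.9 tonne/day.
Total feed = 1698 tonne/day; overhead = 1698 − 1032.9 = 665.1 tonne/day.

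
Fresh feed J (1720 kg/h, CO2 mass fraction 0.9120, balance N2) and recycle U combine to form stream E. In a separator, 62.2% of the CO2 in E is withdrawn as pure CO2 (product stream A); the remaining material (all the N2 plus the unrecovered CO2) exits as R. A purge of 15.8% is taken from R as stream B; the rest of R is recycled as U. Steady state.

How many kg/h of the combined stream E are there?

N2 enters only via J and leaves only via the purge: 1720×0.088 = 0.158×(N2 in R), and the separator passes all N2, so N2 in E = N2 in R = 957.97 kg/h.
CO2 in E: m_A = 1720×0.912 + (1−0.158)·(1−0.622)·m_A, so m_A = 1568.6/0.6817 = 2301 kg/h.
E = 2301 + 957.97 = 3259 kg/h.

3259 kg/h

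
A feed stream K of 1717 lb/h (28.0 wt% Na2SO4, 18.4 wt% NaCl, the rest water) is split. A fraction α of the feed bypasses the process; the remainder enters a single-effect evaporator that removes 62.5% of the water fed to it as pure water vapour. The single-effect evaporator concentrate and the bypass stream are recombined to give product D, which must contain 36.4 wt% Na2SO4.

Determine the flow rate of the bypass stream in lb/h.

All 1717×0.280 = 480.76 lb/h of Na2SO4 reaches D, so D = 480.76/0.364 = 1320.8 lb/h and vapour = 396.23 lb/h.
The evaporator receives (1−α)·1717 of feed at 0.536 water and removes 0.625 of that water:
0.625×0.536×(1−α)×1717 = 396.23
(1−α) = 396.23/575.2 = 0.6889;  α = 0.3111.
Bypass flow = 0.3111×1717 = 534.22 lb/h.

534.2 lb/h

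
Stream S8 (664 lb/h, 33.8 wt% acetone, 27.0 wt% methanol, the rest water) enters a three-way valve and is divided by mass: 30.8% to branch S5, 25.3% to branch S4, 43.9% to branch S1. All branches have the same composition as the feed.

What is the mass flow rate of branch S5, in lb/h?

204.5 lb/h

Branch S5 flow = 0.308×664 = 204.51 lb/h.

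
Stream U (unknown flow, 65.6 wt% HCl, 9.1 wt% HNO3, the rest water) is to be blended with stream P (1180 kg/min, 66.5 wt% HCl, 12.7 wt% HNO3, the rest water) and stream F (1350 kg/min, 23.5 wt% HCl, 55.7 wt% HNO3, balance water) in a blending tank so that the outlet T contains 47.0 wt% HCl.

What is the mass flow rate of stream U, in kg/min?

468.5 kg/min

Let U be the unknown flow. Total out = 2530 + U.
HCl balance: 1102 + 0.656·U = 0.470·(2530 + U)
(0.656 − 0.470)·U = 0.470×2530 − 1102 = 87.15
U = 87.15 / 0.186 = 468.55 kg/min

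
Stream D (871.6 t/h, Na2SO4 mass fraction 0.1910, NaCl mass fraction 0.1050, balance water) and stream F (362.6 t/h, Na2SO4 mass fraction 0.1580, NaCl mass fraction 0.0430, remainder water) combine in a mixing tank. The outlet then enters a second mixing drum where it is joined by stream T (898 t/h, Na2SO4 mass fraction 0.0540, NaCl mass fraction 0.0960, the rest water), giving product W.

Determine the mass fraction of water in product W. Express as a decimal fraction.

0.7816

Overall, product flow = 2132.2 t/h.
water in = 871.6×0.704 + 362.6×0.799 + 898×0.850 = 1666.6 t/h.
water fraction in W = 0.7816.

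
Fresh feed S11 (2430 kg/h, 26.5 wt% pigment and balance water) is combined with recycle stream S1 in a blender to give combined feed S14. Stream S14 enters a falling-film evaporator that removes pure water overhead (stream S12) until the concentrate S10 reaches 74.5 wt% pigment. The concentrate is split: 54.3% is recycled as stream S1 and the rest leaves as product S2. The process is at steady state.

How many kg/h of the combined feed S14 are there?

3457 kg/h

Overall pigment balance (none leaves overhead): pigment in fresh feed = pigment in product, i.e. 2430×0.265 = (1−0.543)·S10·0.745.
S10 = 643.95/(0.745×0.457) = 1891.4 kg/h.
Recycle S1 = 0.543×1891.4 = 1027 kg/h.
Combined feed S14 = 2430 + 1027 = 3457 kg/h.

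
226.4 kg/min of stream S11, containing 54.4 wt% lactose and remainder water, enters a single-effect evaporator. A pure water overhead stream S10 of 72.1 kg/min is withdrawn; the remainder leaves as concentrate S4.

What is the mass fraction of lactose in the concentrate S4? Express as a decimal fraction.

lactose is not removed: 226.4×0.544 = 123.16 kg/min of lactose enters S4.
Concentrate = 226.4 − 72.1 = 154.3 kg/min.
Mass fraction = 123.16/154.3 = 0.798.

0.798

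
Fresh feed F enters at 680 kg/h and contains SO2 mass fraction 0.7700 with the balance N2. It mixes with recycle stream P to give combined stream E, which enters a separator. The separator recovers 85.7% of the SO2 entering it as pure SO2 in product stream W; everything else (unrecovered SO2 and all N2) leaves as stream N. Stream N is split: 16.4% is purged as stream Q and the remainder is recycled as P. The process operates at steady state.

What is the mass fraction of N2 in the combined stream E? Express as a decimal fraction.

0.6159

N2 enters only via F and leaves only via the purge: 680×0.230 = 0.164×(N2 in N), and the separator passes all N2, so N2 in E = N2 in N = 953.66 kg/h.
SO2 in E: m_A = 680×0.770 + (1−0.164)·(1−0.857)·m_A, so m_A = 523.6/0.8805 = 594.69 kg/h.
E = 594.69 + 953.66 = 1548.4 kg/h.
N2 fraction in E = 953.66/1548.4 = 0.6159.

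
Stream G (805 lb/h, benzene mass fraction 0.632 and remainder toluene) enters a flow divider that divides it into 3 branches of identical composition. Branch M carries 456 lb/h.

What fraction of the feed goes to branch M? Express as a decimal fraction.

0.566

Fraction to M = 456/805 = 0.5665.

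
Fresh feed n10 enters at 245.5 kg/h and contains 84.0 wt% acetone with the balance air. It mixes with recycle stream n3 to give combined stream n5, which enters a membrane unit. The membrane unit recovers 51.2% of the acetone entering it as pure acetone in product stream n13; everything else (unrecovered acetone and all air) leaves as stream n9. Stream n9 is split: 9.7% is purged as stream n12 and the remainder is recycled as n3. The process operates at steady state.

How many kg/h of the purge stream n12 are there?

56.73 kg/h

air enters only via n10 and leaves only via the purge: 245.5×0.160 = 0.097×(air in n9), and the membrane unit passes all air, so air in n5 = air in n9 = 404.95 kg/h.
acetone in n5: m_A = 245.5×0.840 + (1−0.097)·(1−0.512)·m_A, so m_A = 206.22/0.5593 = 368.69 kg/h.
n9 = (1−0.512)×368.69 + 404.95 = 584.87 kg/h.
Purge n12 = 0.097×584.87 = 56.732 kg/h.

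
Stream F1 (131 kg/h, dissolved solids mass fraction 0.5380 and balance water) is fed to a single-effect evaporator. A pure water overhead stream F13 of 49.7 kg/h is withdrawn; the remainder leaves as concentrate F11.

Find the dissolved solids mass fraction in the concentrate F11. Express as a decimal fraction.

dissolved solids is not removed: 131×0.538 = 70.478 kg/h of dissolved solids enters F11.
Concentrate = 131 − 49.7 = 81.3 kg/h.
Mass fraction = 70.478/81.3 = 0.8669.

0.8669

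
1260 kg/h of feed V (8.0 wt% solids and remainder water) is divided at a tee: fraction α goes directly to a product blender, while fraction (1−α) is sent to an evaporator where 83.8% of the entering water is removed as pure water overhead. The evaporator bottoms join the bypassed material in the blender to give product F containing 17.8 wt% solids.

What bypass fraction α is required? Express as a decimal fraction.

All 1260×0.080 = 100.8 kg/h of solids reaches F, so F = 100.8/0.178 = 566.29 kg/h and vapour = 693.71 kg/h.
The evaporator receives (1−α)·1260 of feed at 0.920 water and removes 0.838 of that water:
0.838×0.920×(1−α)×1260 = 693.71
(1−α) = 693.71/971.41 = 0.7141;  α = 0.2859.

0.286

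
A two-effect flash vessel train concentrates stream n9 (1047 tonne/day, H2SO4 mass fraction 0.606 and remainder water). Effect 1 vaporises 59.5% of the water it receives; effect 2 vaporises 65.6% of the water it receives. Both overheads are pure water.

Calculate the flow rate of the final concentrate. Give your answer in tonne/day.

692 tonne/day

water in feed = 1047×0.394 = 412.52 tonne/day.
After stage 1: water left = (1−0.595)×412.52 = 167.07; stream total = 801.55 tonne/day.
After stage 2: water left = (1−0.656)×167.07 = 57.472; final concentrate = 691.95 tonne/day.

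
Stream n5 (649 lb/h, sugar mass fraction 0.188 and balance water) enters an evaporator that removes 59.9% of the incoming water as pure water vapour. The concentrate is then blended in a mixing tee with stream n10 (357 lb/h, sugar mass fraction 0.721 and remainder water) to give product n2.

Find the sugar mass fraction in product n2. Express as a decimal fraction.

Vapour removed = 0.599×0.812×649 = 315.67 lb/h; concentrate = 333.33 lb/h.
sugar reaching the mixer = 122.01 (from concentrate) + 357×0.721 = 379.41 lb/h.
Product flow = 333.33 + 357 = 690.33 lb/h; sugar fraction = 0.550.

0.550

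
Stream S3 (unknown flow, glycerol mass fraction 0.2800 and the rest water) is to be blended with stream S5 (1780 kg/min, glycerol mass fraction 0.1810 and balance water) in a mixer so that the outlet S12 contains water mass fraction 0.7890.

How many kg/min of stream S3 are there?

Let S3 be the unknown flow. Total out = 1780 + S3.
water balance: 1457.8 + 0.720·S3 = 0.789·(1780 + S3)
(0.720 − 0.789)·S3 = 0.789×1780 − 1457.8 = -53.4
S3 = -53.4 / -0.069 = 773.91 kg/min

773.9 kg/min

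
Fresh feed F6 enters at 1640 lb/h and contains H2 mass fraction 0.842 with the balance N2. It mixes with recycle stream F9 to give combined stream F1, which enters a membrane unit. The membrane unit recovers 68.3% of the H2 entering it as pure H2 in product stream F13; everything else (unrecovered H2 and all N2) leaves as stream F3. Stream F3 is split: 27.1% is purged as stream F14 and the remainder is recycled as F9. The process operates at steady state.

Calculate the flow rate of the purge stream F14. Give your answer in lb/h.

N2 enters only via F6 and leaves only via the purge: 1640×0.158 = 0.271×(N2 in F3), and the membrane unit passes all N2, so N2 in F1 = N2 in F3 = 956.16 lb/h.
H2 in F1: m_A = 1640×0.842 + (1−0.271)·(1−0.683)·m_A, so m_A = 1380.9/0.7689 = 1795.9 lb/h.
F3 = (1−0.683)×1795.9 + 956.16 = 1525.5 lb/h.
Purge F14 = 0.271×1525.5 = 413.4 lb/h.

413.4 lb/h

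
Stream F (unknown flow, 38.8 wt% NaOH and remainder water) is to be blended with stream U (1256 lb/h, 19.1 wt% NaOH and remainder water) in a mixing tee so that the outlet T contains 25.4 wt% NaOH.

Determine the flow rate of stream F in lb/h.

590.5 lb/h

Let F be the unknown flow. Total out = 1256 + F.
NaOH balance: 239.9 + 0.388·F = 0.254·(1256 + F)
(0.388 − 0.254)·F = 0.254×1256 − 239.9 = 79.128
F = 79.128 / 0.134 = 590.51 lb/h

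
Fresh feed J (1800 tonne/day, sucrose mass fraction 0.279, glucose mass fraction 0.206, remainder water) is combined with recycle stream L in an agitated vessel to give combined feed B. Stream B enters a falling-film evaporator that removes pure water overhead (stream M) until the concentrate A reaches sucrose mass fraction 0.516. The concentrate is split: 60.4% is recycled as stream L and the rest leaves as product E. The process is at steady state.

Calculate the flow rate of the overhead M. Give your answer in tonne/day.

Overall sucrose balance (none leaves overhead): sucrose in fresh feed = sucrose in product, i.e. 1800×0.279 = (1−0.604)·A·0.516.
A = 502.2/(0.516×0.396) = 2457.7 tonne/day.
Recycle L = 0.604×2457.7 = 1484.5 tonne/day.
Combined feed B = 1800 + 1484.5 = 3284.5 tonne/day.
Overhead M = B − A = 3284.5 − 2457.7 = 826.74 tonne/day.

826.7 tonne/day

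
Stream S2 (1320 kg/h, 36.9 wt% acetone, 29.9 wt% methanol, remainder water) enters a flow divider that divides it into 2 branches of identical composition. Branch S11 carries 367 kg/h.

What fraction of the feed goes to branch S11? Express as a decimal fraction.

0.278

Fraction to S11 = 367/1320 = 0.2780.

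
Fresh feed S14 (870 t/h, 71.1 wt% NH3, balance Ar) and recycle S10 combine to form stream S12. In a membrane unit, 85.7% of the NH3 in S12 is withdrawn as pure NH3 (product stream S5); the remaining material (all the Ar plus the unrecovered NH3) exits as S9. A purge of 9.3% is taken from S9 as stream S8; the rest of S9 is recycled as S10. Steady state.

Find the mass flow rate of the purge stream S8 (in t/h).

260.9 t/h

Ar enters only via S14 and leaves only via the purge: 870×0.289 = 0.093×(Ar in S9), and the membrane unit passes all Ar, so Ar in S12 = Ar in S9 = 2703.5 t/h.
NH3 in S12: m_A = 870×0.711 + (1−0.093)·(1−0.857)·m_A, so m_A = 618.57/0.8703 = 710.76 t/h.
S9 = (1−0.857)×710.76 + 2703.5 = 2805.2 t/h.
Purge S8 = 0.093×2805.2 = 260.88 t/h.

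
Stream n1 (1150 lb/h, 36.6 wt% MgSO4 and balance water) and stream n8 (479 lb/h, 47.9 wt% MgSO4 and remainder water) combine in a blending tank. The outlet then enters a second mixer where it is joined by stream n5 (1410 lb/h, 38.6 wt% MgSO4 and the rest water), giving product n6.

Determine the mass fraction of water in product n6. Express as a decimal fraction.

0.6069

Overall, product flow = 3039 lb/h.
water in = 1150×0.634 + 479×0.521 + 1410×0.614 = 1844.4 lb/h.
water fraction in n6 = 0.6069.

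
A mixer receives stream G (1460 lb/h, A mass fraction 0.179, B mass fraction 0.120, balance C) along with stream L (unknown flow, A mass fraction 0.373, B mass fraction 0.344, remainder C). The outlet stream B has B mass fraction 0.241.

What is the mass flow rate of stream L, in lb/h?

1715 lb/h

Let L be the unknown flow. Total out = 1460 + L.
B balance: 175.2 + 0.344·L = 0.241·(1460 + L)
(0.344 − 0.241)·L = 0.241×1460 − 175.2 = 176.66
L = 176.66 / 0.103 = 1715.1 lb/h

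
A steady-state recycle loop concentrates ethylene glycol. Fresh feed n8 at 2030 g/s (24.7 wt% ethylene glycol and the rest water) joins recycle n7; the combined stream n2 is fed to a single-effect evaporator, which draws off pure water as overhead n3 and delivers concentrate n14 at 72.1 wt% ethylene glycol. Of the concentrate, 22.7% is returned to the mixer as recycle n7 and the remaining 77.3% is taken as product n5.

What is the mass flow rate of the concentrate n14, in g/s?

899.7 g/s

Overall ethylene glycol balance (none leaves overhead): ethylene glycol in fresh feed = ethylene glycol in product, i.e. 2030×0.247 = (1−0.227)·n14·0.721.
n14 = 501.41/(0.721×0.773) = 899.66 g/s.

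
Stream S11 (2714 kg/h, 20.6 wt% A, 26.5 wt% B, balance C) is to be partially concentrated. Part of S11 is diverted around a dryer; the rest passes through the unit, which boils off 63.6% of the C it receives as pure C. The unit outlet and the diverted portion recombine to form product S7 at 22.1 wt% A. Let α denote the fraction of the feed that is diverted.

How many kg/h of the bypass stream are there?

2166 kg/h

All 2714×0.206 = 559.08 kg/h of A reaches S7, so S7 = 559.08/0.221 = 2529.8 kg/h and vapour = 184.21 kg/h.
The evaporator receives (1−α)·2714 of feed at 0.529 C and removes 0.636 of that C:
0.636×0.529×(1−α)×2714 = 184.21
(1−α) = 184.21/913.11 = 0.2017;  α = 0.7983.
Bypass flow = 0.7983×2714 = 2166.5 kg/h.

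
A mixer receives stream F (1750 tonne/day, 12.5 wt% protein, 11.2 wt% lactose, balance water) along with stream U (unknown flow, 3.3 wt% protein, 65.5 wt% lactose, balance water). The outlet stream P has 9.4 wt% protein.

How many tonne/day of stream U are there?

889.3 tonne/day

Let U be the unknown flow. Total out = 1750 + U.
protein balance: 218.75 + 0.033·U = 0.094·(1750 + U)
(0.033 − 0.094)·U = 0.094×1750 − 218.75 = -54.25
U = -54.25 / -0.061 = 889.34 tonne/day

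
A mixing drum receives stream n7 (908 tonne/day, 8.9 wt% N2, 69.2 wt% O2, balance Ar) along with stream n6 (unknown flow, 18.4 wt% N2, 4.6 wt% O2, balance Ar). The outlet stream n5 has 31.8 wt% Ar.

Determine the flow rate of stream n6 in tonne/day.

Let n6 be the unknown flow. Total out = 908 + n6.
Ar balance: 198.85 + 0.770·n6 = 0.318·(908 + n6)
(0.770 − 0.318)·n6 = 0.318×908 − 198.85 = 89.892
n6 = 89.892 / 0.452 = 198.88 tonne/day

198.9 tonne/day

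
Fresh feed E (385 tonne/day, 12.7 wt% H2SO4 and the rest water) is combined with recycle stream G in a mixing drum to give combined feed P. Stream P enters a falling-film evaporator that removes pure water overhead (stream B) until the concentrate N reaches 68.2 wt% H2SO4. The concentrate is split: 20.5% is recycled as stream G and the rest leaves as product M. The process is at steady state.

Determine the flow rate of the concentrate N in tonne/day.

90.18 tonne/day

Overall H2SO4 balance (none leaves overhead): H2SO4 in fresh feed = H2SO4 in product, i.e. 385×0.127 = (1−0.205)·N·0.682.
N = 48.895/(0.682×0.795) = 90.181 tonne/day.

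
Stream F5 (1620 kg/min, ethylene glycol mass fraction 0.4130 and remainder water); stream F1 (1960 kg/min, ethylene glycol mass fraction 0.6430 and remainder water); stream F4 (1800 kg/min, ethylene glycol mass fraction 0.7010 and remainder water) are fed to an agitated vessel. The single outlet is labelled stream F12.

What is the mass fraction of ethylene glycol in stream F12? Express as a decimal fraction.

Total flow out = 1620 + 1960 + 1800 = 5380 kg/min.
ethylene glycol in = 1620×0.413 + 1960×0.643 + 1800×0.701 = 3191.1 kg/min.
ethylene glycol mass fraction in F12 = 3191.1/5380 = 0.5931.

0.5931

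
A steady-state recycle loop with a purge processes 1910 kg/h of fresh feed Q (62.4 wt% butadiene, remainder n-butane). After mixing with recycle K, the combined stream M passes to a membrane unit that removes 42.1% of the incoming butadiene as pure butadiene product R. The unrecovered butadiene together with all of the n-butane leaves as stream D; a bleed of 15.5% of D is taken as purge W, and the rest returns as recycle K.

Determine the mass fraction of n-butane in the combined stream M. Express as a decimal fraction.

0.665

n-butane enters only via Q and leaves only via the purge: 1910×0.376 = 0.155×(n-butane in D), and the membrane unit passes all n-butane, so n-butane in M = n-butane in D = 4633.3 kg/h.
butadiene in M: m_A = 1910×0.624 + (1−0.155)·(1−0.421)·m_A, so m_A = 1191.8/0.5107 = 2333.5 kg/h.
M = 2333.5 + 4633.3 = 6966.8 kg/h.
n-butane fraction in M = 4633.3/6966.8 = 0.665.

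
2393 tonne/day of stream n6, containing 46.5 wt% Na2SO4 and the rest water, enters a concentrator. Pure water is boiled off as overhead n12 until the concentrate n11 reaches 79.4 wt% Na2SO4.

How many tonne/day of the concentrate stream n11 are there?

1401 tonne/day

Na2SO4 is conserved: 2393×0.465 = 1112.7 tonne/day all reports to the concentrate.
Concentrate = 1112.7/(target fraction) = 1401.4 tonne/day.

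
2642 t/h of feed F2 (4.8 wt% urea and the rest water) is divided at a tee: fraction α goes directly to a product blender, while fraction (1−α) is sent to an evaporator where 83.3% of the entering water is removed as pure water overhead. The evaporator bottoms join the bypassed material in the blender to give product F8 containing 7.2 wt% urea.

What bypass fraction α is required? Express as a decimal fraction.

0.580

All 2642×0.048 = 126.82 t/h of urea reaches F8, so F8 = 126.82/0.072 = 1761.3 t/h and vapour = 880.67 t/h.
The evaporator receives (1−α)·2642 of feed at 0.952 water and removes 0.833 of that water:
0.833×0.952×(1−α)×2642 = 880.67
(1−α) = 880.67/2095.1 = 0.4203;  α = 0.5797.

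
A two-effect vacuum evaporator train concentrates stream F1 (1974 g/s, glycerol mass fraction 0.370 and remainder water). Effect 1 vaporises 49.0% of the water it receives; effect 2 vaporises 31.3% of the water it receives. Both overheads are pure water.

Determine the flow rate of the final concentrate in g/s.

1166 g/s

water in feed = 1974×0.630 = 1243.6 g/s.
After stage 1: water left = (1−0.490)×1243.6 = 634.25; stream total = 1364.6 g/s.
After stage 2: water left = (1−0.313)×634.25 = 435.73; final concentrate = 1166.1 g/s.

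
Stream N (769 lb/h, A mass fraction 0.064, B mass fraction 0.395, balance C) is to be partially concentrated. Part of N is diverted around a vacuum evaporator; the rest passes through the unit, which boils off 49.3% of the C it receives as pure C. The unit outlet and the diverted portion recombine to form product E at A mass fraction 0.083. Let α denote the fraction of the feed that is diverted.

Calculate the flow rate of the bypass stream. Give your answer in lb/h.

All 769×0.064 = 49.216 lb/h of A reaches E, so E = 49.216/0.083 = 592.96 lb/h and vapour = 176.04 lb/h.
The evaporator receives (1−α)·769 of feed at 0.541 C and removes 0.493 of that C:
0.493×0.541×(1−α)×769 = 176.04
(1−α) = 176.04/205.1 = 0.8583;  α = 0.1417.
Bypass flow = 0.1417×769 = 108.98 lb/h.

109 lb/h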